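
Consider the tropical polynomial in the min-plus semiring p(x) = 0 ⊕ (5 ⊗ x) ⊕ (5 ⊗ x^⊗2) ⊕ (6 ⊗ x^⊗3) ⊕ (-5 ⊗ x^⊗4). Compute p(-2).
p(-2) = -13

A tropical monomial a ⊗ x^⊗i evaluates to a + i · x. Evaluating each term at x = -2:
  Term 0 contributes 0 + 0 · -2 = 0
  Term 1 contributes 5 + 1 · -2 = 3
  Term 2 contributes 5 + 2 · -2 = 1
  Term 3 contributes 6 + 3 · -2 = 0
  Term 4 contributes -5 + 4 · -2 = -13
p(-2) = ⊕ of these = min[0, 3, 1, 0, -13] = -13.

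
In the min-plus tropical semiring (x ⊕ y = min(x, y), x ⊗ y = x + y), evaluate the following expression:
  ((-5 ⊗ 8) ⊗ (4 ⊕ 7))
((-5 ⊗ 8) ⊗ (4 ⊕ 7)) = 7

Expand innermost to outermost. Recall ⊕ takes the minimum of its arguments and ⊗ takes their sum. Working out the expression ((-5 ⊗ 8) ⊗ (4 ⊕ 7)) gives 7.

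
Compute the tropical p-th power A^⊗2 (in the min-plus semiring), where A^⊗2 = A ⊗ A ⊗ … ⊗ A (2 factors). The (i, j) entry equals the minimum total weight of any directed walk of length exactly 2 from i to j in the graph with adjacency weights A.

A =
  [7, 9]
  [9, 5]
A^⊗2 =
  [14, 14]
  [14, 10]

Each entry (A^⊗2)_ij equals the minimum over all length-2 walks i = v_0 → v_1 → … → v_2 = j of Σ_t A[v_t][v_{t+1}]. For example, for (i, j) = (0, 1) we minimise over 2 possible intermediate vertex sequences; the minimum is 14, attained along the walk 0 → 1 → 1.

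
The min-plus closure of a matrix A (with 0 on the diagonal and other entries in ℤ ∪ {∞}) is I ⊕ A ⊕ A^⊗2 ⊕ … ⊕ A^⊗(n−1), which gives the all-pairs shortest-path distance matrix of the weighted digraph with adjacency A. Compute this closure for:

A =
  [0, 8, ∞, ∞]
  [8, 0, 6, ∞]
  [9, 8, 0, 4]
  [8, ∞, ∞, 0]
Closure =
  [0, 8, 14, 18]
  [8, 0, 6, 10]
  [9, 8, 0, 4]
  [8, 16, 22, 0]

This is the Floyd-Warshall all-pairs shortest-path computation. For each intermediate vertex k = 0, 1, …, 3, update dist[i][j] ← min(dist[i][j], dist[i][k] + dist[k][j]). The final matrix gives, for each (i, j), the minimum total weight of any directed path from i to j (possibly empty when i = j).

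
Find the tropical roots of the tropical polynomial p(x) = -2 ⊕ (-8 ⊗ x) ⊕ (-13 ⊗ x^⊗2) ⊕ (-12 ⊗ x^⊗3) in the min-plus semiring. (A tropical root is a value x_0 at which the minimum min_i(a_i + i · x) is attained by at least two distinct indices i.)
Roots: {-1, 5, 6}

Each tropical root is a break point of the lower envelope of the lines y = a_i + i · x (there are 4 lines, with slopes 0, 1, ..., 3). Only the lines that attain the minimum somewhere contribute to roots; other lines are dominated. Here the surviving (envelope) indices are i = 3, i = 2, i = 1, i = 0.
Intersections between consecutive envelope lines give the roots: for adjacent envelope indices i < j the intersection is x = (a_i − a_j) / (j − i). Reading off the sorted break points: {-1, 5, 6}.
Verification: at each break x_0, at least two indices attain the minimum of min_i(a_i + i · x_0).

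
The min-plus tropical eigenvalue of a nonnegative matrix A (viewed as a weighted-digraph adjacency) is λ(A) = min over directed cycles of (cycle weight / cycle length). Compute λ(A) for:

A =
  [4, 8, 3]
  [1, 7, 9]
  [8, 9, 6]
λ(A) = 4

Enumerate directed cycles and compute their means (weight / length). Sample:
  cycle 0 → 0: weight = 4, length = 1, mean = 4/1 ≈ 4.000
  cycle 1 → 1: weight = 7, length = 1, mean = 7/1 ≈ 7.000
  cycle 2 → 2: weight = 6, length = 1, mean = 6/1 ≈ 6.000
  cycle 0 → 1 → 0: weight = 9, length = 2, mean = 9/2 ≈ 4.500
  cycle 0 → 2 → 0: weight = 11, length = 2, mean = 11/2 ≈ 5.500
  cycle 1 → 0 → 1: weight = 9, length = 2, mean = 9/2 ≈ 4.500
Minimum mean = 4.000, attained e.g. along the cycle 0 → 0 with weight 4 and length 1. So λ(A) = 4/1 = 4.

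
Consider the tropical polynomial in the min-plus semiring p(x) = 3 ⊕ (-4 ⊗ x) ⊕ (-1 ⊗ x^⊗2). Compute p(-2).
p(-2) = -6

A tropical monomial a ⊗ x^⊗i evaluates to a + i · x. Evaluating each term at x = -2:
  Term 0 contributes 3 + 0 · -2 = 3
  Term 1 contributes -4 + 1 · -2 = -6
  Term 2 contributes -1 + 2 · -2 = -5
p(-2) = ⊕ of these = min[3, -6, -5] = -6.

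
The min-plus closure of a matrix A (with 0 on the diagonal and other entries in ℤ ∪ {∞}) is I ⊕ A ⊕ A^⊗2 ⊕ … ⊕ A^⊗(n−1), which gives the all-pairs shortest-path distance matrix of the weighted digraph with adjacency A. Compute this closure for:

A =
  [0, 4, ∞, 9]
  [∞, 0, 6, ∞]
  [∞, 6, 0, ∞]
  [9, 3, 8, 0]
Closure =
  [0, 4, 10, 9]
  [∞, 0, 6, ∞]
  [∞, 6, 0, ∞]
  [9, 3, 8, 0]

This is the Floyd-Warshall all-pairs shortest-path computation. For each intermediate vertex k = 0, 1, …, 3, update dist[i][j] ← min(dist[i][j], dist[i][k] + dist[k][j]). The final matrix gives, for each (i, j), the minimum total weight of any directed path from i to j (possibly empty when i = j).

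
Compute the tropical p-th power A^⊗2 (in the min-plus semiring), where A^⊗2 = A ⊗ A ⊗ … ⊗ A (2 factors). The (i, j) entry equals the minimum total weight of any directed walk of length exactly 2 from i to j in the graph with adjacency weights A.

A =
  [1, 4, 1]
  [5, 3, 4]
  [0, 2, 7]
A^⊗2 =
  [1, 3, 2]
  [4, 6, 6]
  [1, 4, 1]

Each entry (A^⊗2)_ij equals the minimum over all length-2 walks i = v_0 → v_1 → … → v_2 = j of Σ_t A[v_t][v_{t+1}]. For example, for (i, j) = (0, 2) we minimise over 3 possible intermediate vertex sequences; the minimum is 2, attained along the walk 0 → 0 → 2.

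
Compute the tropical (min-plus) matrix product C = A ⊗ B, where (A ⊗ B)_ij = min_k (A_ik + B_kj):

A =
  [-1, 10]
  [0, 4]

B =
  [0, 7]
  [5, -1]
A ⊗ B =
  [-1, 6]
  [0, 3]

Apply the min-plus product entry-by-entry:
  C[0][0] = min over k of (A[0][0] + B[0][0] = -1 + 0 = -1, A[0][1] + B[1][0] = 10 + 5 = 15) = -1 (attained at k = 0)
  C[0][1] = min over k of (A[0][0] + B[0][1] = -1 + 7 = 6, A[0][1] + B[1][1] = 10 + -1 = 9) = 6 (attained at k = 0)
  C[1][0] = min over k of (A[1][0] + B[0][0] = 0 + 0 = 0, A[1][1] + B[1][0] = 4 + 5 = 9) = 0 (attained at k = 0)
  C[1][1] = min over k of (A[1][0] + B[0][1] = 0 + 7 = 7, A[1][1] + B[1][1] = 4 + -1 = 3) = 3 (attained at k = 1)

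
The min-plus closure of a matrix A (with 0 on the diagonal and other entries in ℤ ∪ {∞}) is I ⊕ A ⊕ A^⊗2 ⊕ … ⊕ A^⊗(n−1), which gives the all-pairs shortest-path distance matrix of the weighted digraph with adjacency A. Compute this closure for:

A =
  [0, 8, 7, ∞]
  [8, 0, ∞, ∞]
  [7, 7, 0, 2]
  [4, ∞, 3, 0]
Closure =
  [0, 8, 7, 9]
  [8, 0, 15, 17]
  [6, 7, 0, 2]
  [4, 10, 3, 0]

This is the Floyd-Warshall all-pairs shortest-path computation. For each intermediate vertex k = 0, 1, …, 3, update dist[i][j] ← min(dist[i][j], dist[i][k] + dist[k][j]). The final matrix gives, for each (i, j), the minimum total weight of any directed path from i to j (possibly empty when i = j).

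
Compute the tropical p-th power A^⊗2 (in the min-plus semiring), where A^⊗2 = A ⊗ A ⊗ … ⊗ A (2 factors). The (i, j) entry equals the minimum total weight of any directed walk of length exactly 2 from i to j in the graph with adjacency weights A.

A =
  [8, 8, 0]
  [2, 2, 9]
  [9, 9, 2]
A^⊗2 =
  [9, 9, 2]
  [4, 4, 2]
  [11, 11, 4]

Each entry (A^⊗2)_ij equals the minimum over all length-2 walks i = v_0 → v_1 → … → v_2 = j of Σ_t A[v_t][v_{t+1}]. For example, for (i, j) = (0, 2) we minimise over 3 possible intermediate vertex sequences; the minimum is 2, attained along the walk 0 → 2 → 2.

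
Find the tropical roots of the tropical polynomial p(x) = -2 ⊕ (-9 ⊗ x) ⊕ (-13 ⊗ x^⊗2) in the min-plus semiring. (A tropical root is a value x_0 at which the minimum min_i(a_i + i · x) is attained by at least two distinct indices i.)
Roots: {4, 7}

Each tropical root is a break point of the lower envelope of the lines y = a_i + i · x (there are 3 lines, with slopes 0, 1, ..., 2). Only the lines that attain the minimum somewhere contribute to roots; other lines are dominated. Here the surviving (envelope) indices are i = 2, i = 1, i = 0.
Intersections between consecutive envelope lines give the roots: for adjacent envelope indices i < j the intersection is x = (a_i − a_j) / (j − i). Reading off the sorted break points: {4, 7}.
Verification: at each break x_0, at least two indices attain the minimum of min_i(a_i + i · x_0).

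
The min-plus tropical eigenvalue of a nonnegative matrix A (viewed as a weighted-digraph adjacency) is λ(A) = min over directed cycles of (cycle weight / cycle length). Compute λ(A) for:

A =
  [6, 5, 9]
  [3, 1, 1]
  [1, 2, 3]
λ(A) = 1

Enumerate directed cycles and compute their means (weight / length). Sample:
  cycle 0 → 0: weight = 6, length = 1, mean = 6/1 ≈ 6.000
  cycle 1 → 1: weight = 1, length = 1, mean = 1/1 ≈ 1.000
  cycle 2 → 2: weight = 3, length = 1, mean = 3/1 ≈ 3.000
  cycle 0 → 1 → 0: weight = 8, length = 2, mean = 8/2 ≈ 4.000
  cycle 0 → 2 → 0: weight = 10, length = 2, mean = 10/2 ≈ 5.000
  cycle 1 → 0 → 1: weight = 8, length = 2, mean = 8/2 ≈ 4.000
Minimum mean = 1.000, attained e.g. along the cycle 1 → 1 with weight 1 and length 1. So λ(A) = 1/1 = 1.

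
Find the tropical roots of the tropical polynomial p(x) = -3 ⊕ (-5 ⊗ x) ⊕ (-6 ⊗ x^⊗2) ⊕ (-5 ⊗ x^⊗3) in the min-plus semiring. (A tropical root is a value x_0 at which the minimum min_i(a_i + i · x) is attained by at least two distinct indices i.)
Roots: {-1, 1, 2}

Each tropical root is a break point of the lower envelope of the lines y = a_i + i · x (there are 4 lines, with slopes 0, 1, ..., 3). Only the lines that attain the minimum somewhere contribute to roots; other lines are dominated. Here the surviving (envelope) indices are i = 3, i = 2, i = 1, i = 0.
Intersections between consecutive envelope lines give the roots: for adjacent envelope indices i < j the intersection is x = (a_i − a_j) / (j − i). Reading off the sorted break points: {-1, 1, 2}.
Verification: at each break x_0, at least two indices attain the minimum of min_i(a_i + i · x_0).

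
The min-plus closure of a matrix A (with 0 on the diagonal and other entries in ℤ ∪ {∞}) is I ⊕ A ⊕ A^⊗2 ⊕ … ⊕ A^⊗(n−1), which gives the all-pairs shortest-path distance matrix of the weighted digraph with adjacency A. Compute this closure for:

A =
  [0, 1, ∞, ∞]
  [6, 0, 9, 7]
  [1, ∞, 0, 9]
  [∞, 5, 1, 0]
Closure =
  [0, 1, 9, 8]
  [6, 0, 8, 7]
  [1, 2, 0, 9]
  [2, 3, 1, 0]

This is the Floyd-Warshall all-pairs shortest-path computation. For each intermediate vertex k = 0, 1, …, 3, update dist[i][j] ← min(dist[i][j], dist[i][k] + dist[k][j]). The final matrix gives, for each (i, j), the minimum total weight of any directed path from i to j (possibly empty when i = j).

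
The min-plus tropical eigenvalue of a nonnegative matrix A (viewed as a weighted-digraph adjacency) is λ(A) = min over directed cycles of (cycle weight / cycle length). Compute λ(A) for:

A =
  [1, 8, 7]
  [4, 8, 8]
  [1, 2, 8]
λ(A) = 1

Enumerate directed cycles and compute their means (weight / length). Sample:
  cycle 0 → 0: weight = 1, length = 1, mean = 1/1 ≈ 1.000
  cycle 1 → 1: weight = 8, length = 1, mean = 8/1 ≈ 8.000
  cycle 2 → 2: weight = 8, length = 1, mean = 8/1 ≈ 8.000
  cycle 0 → 1 → 0: weight = 12, length = 2, mean = 12/2 ≈ 6.000
  cycle 0 → 2 → 0: weight = 8, length = 2, mean = 8/2 ≈ 4.000
  cycle 1 → 0 → 1: weight = 12, length = 2, mean = 12/2 ≈ 6.000
Minimum mean = 1.000, attained e.g. along the cycle 0 → 0 with weight 1 and length 1. So λ(A) = 1/1 = 1.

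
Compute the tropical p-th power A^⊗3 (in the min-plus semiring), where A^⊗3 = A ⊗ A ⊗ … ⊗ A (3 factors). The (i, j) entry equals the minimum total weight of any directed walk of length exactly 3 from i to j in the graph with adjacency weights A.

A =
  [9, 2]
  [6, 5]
A^⊗3 =
  [13, 10]
  [14, 13]

Each entry (A^⊗3)_ij equals the minimum over all length-3 walks i = v_0 → v_1 → … → v_3 = j of Σ_t A[v_t][v_{t+1}]. For example, for (i, j) = (0, 1) we minimise over 4 possible intermediate vertex sequences; the minimum is 10, attained along the walk 0 → 1 → 0 → 1.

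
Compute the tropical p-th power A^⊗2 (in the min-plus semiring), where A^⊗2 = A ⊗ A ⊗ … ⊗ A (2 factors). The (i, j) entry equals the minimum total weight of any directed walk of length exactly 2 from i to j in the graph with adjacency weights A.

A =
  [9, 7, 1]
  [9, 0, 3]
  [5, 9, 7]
A^⊗2 =
  [6, 7, 8]
  [8, 0, 3]
  [12, 9, 6]

Each entry (A^⊗2)_ij equals the minimum over all length-2 walks i = v_0 → v_1 → … → v_2 = j of Σ_t A[v_t][v_{t+1}]. For example, for (i, j) = (0, 2) we minimise over 3 possible intermediate vertex sequences; the minimum is 8, attained along the walk 0 → 2 → 2.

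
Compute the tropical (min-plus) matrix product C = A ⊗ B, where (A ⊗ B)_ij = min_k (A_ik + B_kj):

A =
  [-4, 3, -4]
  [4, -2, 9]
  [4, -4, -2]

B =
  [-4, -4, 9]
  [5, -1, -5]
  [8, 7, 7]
A ⊗ B =
  [-8, -8, -2]
  [0, -3, -7]
  [0, -5, -9]

Apply the min-plus product entry-by-entry:
  C[0][0] = min over k of (A[0][0] + B[0][0] = -4 + -4 = -8, A[0][1] + B[1][0] = 3 + 5 = 8, A[0][2] + B[2][0] = -4 + 8 = 4) = -8 (attained at k = 0)
  C[0][1] = min over k of (A[0][0] + B[0][1] = -4 + -4 = -8, A[0][1] + B[1][1] = 3 + -1 = 2, A[0][2] + B[2][1] = -4 + 7 = 3) = -8 (attained at k = 0)
  C[0][2] = min over k of (A[0][0] + B[0][2] = -4 + 9 = 5, A[0][1] + B[1][2] = 3 + -5 = -2, A[0][2] + B[2][2] = -4 + 7 = 3) = -2 (attained at k = 1)
  C[1][0] = min over k of (A[1][0] + B[0][0] = 4 + -4 = 0, A[1][1] + B[1][0] = -2 + 5 = 3, A[1][2] + B[2][0] = 9 + 8 = 17) = 0 (attained at k = 0)
  C[1][1] = min over k of (A[1][0] + B[0][1] = 4 + -4 = 0, A[1][1] + B[1][1] = -2 + -1 = -3, A[1][2] + B[2][1] = 9 + 7 = 16) = -3 (attained at k = 1)
  C[1][2] = min over k of (A[1][0] + B[0][2] = 4 + 9 = 13, A[1][1] + B[1][2] = -2 + -5 = -7, A[1][2] + B[2][2] = 9 + 7 = 16) = -7 (attained at k = 1)
  C[2][0] = min over k of (A[2][0] + B[0][0] = 4 + -4 = 0, A[2][1] + B[1][0] = -4 + 5 = 1, A[2][2] + B[2][0] = -2 + 8 = 6) = 0 (attained at k = 0)
  C[2][1] = min over k of (A[2][0] + B[0][1] = 4 + -4 = 0, A[2][1] + B[1][1] = -4 + -1 = -5, A[2][2] + B[2][1] = -2 + 7 = 5) = -5 (attained at k = 1)
  C[2][2] = min over k of (A[2][0] + B[0][2] = 4 + 9 = 13, A[2][1] + B[1][2] = -4 + -5 = -9, A[2][2] + B[2][2] = -2 + 7 = 5) = -9 (attained at k = 1)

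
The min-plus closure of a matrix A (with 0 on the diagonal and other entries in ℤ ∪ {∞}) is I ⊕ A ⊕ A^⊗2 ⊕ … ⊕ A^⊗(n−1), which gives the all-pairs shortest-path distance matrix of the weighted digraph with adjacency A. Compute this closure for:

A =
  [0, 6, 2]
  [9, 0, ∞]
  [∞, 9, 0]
Closure =
  [0, 6, 2]
  [9, 0, 11]
  [18, 9, 0]

This is the Floyd-Warshall all-pairs shortest-path computation. For each intermediate vertex k = 0, 1, …, 2, update dist[i][j] ← min(dist[i][j], dist[i][k] + dist[k][j]). The final matrix gives, for each (i, j), the minimum total weight of any directed path from i to j (possibly empty when i = j).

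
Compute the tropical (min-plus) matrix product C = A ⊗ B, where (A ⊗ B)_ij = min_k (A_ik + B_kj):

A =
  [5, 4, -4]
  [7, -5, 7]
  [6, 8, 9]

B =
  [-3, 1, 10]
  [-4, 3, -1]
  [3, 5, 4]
A ⊗ B =
  [-1, 1, 0]
  [-9, -2, -6]
  [3, 7, 7]

Apply the min-plus product entry-by-entry:
  C[0][0] = min over k of (A[0][0] + B[0][0] = 5 + -3 = 2, A[0][1] + B[1][0] = 4 + -4 = 0, A[0][2] + B[2][0] = -4 + 3 = -1) = -1 (attained at k = 2)
  C[0][1] = min over k of (A[0][0] + B[0][1] = 5 + 1 = 6, A[0][1] + B[1][1] = 4 + 3 = 7, A[0][2] + B[2][1] = -4 + 5 = 1) = 1 (attained at k = 2)
  C[0][2] = min over k of (A[0][0] + B[0][2] = 5 + 10 = 15, A[0][1] + B[1][2] = 4 + -1 = 3, A[0][2] + B[2][2] = -4 + 4 = 0) = 0 (attained at k = 2)
  C[1][0] = min over k of (A[1][0] + B[0][0] = 7 + -3 = 4, A[1][1] + B[1][0] = -5 + -4 = -9, A[1][2] + B[2][0] = 7 + 3 = 10) = -9 (attained at k = 1)
  C[1][1] = min over k of (A[1][0] + B[0][1] = 7 + 1 = 8, A[1][1] + B[1][1] = -5 + 3 = -2, A[1][2] + B[2][1] = 7 + 5 = 12) = -2 (attained at k = 1)
  C[1][2] = min over k of (A[1][0] + B[0][2] = 7 + 10 = 17, A[1][1] + B[1][2] = -5 + -1 = -6, A[1][2] + B[2][2] = 7 + 4 = 11) = -6 (attained at k = 1)
  C[2][0] = min over k of (A[2][0] + B[0][0] = 6 + -3 = 3, A[2][1] + B[1][0] = 8 + -4 = 4, A[2][2] + B[2][0] = 9 + 3 = 12) = 3 (attained at k = 0)
  C[2][1] = min over k of (A[2][0] + B[0][1] = 6 + 1 = 7, A[2][1] + B[1][1] = 8 + 3 = 11, A[2][2] + B[2][1] = 9 + 5 = 14) = 7 (attained at k = 0)
  C[2][2] = min over k of (A[2][0] + B[0][2] = 6 + 10 = 16, A[2][1] + B[1][2] = 8 + -1 = 7, A[2][2] + B[2][2] = 9 + 4 = 13) = 7 (attained at k = 1)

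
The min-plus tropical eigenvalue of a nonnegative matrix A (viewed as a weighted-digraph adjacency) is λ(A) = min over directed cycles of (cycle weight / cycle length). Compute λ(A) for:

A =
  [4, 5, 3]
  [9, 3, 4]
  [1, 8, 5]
λ(A) = 2

Enumerate directed cycles and compute their means (weight / length). Sample:
  cycle 0 → 0: weight = 4, length = 1, mean = 4/1 ≈ 4.000
  cycle 1 → 1: weight = 3, length = 1, mean = 3/1 ≈ 3.000
  cycle 2 → 2: weight = 5, length = 1, mean = 5/1 ≈ 5.000
  cycle 0 → 1 → 0: weight = 14, length = 2, mean = 14/2 ≈ 7.000
  cycle 0 → 2 → 0: weight = 4, length = 2, mean = 4/2 ≈ 2.000
  cycle 1 → 0 → 1: weight = 14, length = 2, mean = 14/2 ≈ 7.000
Minimum mean = 2.000, attained e.g. along the cycle 0 → 2 → 0 with weight 4 and length 2. So λ(A) = 4/2 = 2.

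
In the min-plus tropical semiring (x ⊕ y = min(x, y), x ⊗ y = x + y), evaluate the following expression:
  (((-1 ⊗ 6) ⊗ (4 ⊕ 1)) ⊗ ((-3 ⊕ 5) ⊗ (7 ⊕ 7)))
(((-1 ⊗ 6) ⊗ (4 ⊕ 1)) ⊗ ((-3 ⊕ 5) ⊗ (7 ⊕ 7))) = 10

Expand innermost to outermost. Recall ⊕ takes the minimum of its arguments and ⊗ takes their sum. Working out the expression (((-1 ⊗ 6) ⊗ (4 ⊕ 1)) ⊗ ((-3 ⊕ 5) ⊗ (7 ⊕ 7))) gives 10.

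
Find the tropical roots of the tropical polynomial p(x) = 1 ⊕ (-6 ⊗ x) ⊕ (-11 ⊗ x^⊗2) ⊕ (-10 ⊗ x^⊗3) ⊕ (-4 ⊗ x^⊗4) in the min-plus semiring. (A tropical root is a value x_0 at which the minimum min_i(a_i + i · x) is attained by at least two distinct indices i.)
Roots: {-6, -1, 5, 7}

Each tropical root is a break point of the lower envelope of the lines y = a_i + i · x (there are 5 lines, with slopes 0, 1, ..., 4). Only the lines that attain the minimum somewhere contribute to roots; other lines are dominated. Here the surviving (envelope) indices are i = 4, i = 3, i = 2, i = 1, i = 0.
Intersections between consecutive envelope lines give the roots: for adjacent envelope indices i < j the intersection is x = (a_i − a_j) / (j − i). Reading off the sorted break points: {-6, -1, 5, 7}.
Verification: at each break x_0, at least two indices attain the minimum of min_i(a_i + i · x_0).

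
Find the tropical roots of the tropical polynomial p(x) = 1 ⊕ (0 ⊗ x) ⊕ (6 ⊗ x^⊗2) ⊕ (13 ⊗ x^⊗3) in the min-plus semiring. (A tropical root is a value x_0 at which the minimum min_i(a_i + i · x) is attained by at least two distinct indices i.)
Roots: {-7, -6, 1}

Each tropical root is a break point of the lower envelope of the lines y = a_i + i · x (there are 4 lines, with slopes 0, 1, ..., 3). Only the lines that attain the minimum somewhere contribute to roots; other lines are dominated. Here the surviving (envelope) indices are i = 3, i = 2, i = 1, i = 0.
Intersections between consecutive envelope lines give the roots: for adjacent envelope indices i < j the intersection is x = (a_i − a_j) / (j − i). Reading off the sorted break points: {-7, -6, 1}.
Verification: at each break x_0, at least two indices attain the minimum of min_i(a_i + i · x_0).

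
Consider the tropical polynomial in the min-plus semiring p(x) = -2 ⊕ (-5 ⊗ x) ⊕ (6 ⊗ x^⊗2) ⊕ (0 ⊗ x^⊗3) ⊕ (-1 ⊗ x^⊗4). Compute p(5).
p(5) = -2

A tropical monomial a ⊗ x^⊗i evaluates to a + i · x. Evaluating each term at x = 5:
  Term 0 contributes -2 + 0 · 5 = -2
  Term 1 contributes -5 + 1 · 5 = 0
  Term 2 contributes 6 + 2 · 5 = 16
  Term 3 contributes 0 + 3 · 5 = 15
  Term 4 contributes -1 + 4 · 5 = 19
p(5) = ⊕ of these = min[-2, 0, 16, 15, 19] = -2.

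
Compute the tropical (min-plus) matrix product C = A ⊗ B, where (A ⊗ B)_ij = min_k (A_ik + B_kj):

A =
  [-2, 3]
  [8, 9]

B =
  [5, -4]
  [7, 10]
A ⊗ B =
  [3, -6]
  [13, 4]

Apply the min-plus product entry-by-entry:
  C[0][0] = min over k of (A[0][0] + B[0][0] = -2 + 5 = 3, A[0][1] + B[1][0] = 3 + 7 = 10) = 3 (attained at k = 0)
  C[0][1] = min over k of (A[0][0] + B[0][1] = -2 + -4 = -6, A[0][1] + B[1][1] = 3 + 10 = 13) = -6 (attained at k = 0)
  C[1][0] = min over k of (A[1][0] + B[0][0] = 8 + 5 = 13, A[1][1] + B[1][0] = 9 + 7 = 16) = 13 (attained at k = 0)
  C[1][1] = min over k of (A[1][0] + B[0][1] = 8 + -4 = 4, A[1][1] + B[1][1] = 9 + 10 = 19) = 4 (attained at k = 0)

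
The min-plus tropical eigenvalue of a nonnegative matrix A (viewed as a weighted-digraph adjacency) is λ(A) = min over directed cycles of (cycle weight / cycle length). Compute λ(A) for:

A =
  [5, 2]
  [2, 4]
λ(A) = 2

Enumerate directed cycles and compute their means (weight / length). Sample:
  cycle 0 → 0: weight = 5, length = 1, mean = 5/1 ≈ 5.000
  cycle 1 → 1: weight = 4, length = 1, mean = 4/1 ≈ 4.000
  cycle 0 → 1 → 0: weight = 4, length = 2, mean = 4/2 ≈ 2.000
  cycle 1 → 0 → 1: weight = 4, length = 2, mean = 4/2 ≈ 2.000
Minimum mean = 2.000, attained e.g. along the cycle 0 → 1 → 0 with weight 4 and length 2. So λ(A) = 4/2 = 2.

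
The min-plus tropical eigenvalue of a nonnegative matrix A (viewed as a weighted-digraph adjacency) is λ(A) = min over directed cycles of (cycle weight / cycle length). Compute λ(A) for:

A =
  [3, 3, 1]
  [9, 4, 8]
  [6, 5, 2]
λ(A) = 2

Enumerate directed cycles and compute their means (weight / length). Sample:
  cycle 0 → 0: weight = 3, length = 1, mean = 3/1 ≈ 3.000
  cycle 1 → 1: weight = 4, length = 1, mean = 4/1 ≈ 4.000
  cycle 2 → 2: weight = 2, length = 1, mean = 2/1 ≈ 2.000
  cycle 0 → 1 → 0: weight = 12, length = 2, mean = 12/2 ≈ 6.000
  cycle 0 → 2 → 0: weight = 7, length = 2, mean = 7/2 ≈ 3.500
  cycle 1 → 0 → 1: weight = 12, length = 2, mean = 12/2 ≈ 6.000
Minimum mean = 2.000, attained e.g. along the cycle 2 → 2 with weight 2 and length 1. So λ(A) = 2/1 = 2.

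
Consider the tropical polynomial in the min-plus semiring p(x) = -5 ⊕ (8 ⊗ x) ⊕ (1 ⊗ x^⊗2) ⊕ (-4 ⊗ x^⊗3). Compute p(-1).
p(-1) = -7

A tropical monomial a ⊗ x^⊗i evaluates to a + i · x. Evaluating each term at x = -1:
  Term 0 contributes -5 + 0 · -1 = -5
  Term 1 contributes 8 + 1 · -1 = 7
  Term 2 contributes 1 + 2 · -1 = -1
  Term 3 contributes -4 + 3 · -1 = -7
p(-1) = ⊕ of these = min[-5, 7, -1, -7] = -7.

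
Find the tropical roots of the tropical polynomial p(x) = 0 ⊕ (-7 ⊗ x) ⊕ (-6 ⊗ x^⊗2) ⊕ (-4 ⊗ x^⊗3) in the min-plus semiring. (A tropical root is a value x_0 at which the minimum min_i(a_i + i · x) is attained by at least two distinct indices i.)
Roots: {-2, -1, 7}

Each tropical root is a break point of the lower envelope of the lines y = a_i + i · x (there are 4 lines, with slopes 0, 1, ..., 3). Only the lines that attain the minimum somewhere contribute to roots; other lines are dominated. Here the surviving (envelope) indices are i = 3, i = 2, i = 1, i = 0.
Intersections between consecutive envelope lines give the roots: for adjacent envelope indices i < j the intersection is x = (a_i − a_j) / (j − i). Reading off the sorted break points: {-2, -1, 7}.
Verification: at each break x_0, at least two indices attain the minimum of min_i(a_i + i · x_0).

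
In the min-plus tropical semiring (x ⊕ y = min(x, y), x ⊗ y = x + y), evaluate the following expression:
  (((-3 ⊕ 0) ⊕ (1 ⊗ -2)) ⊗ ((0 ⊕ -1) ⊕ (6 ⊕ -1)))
(((-3 ⊕ 0) ⊕ (1 ⊗ -2)) ⊗ ((0 ⊕ -1) ⊕ (6 ⊕ -1))) = -4

Expand innermost to outermost. Recall ⊕ takes the minimum of its arguments and ⊗ takes their sum. Working out the expression (((-3 ⊕ 0) ⊕ (1 ⊗ -2)) ⊗ ((0 ⊕ -1) ⊕ (6 ⊕ -1))) gives -4.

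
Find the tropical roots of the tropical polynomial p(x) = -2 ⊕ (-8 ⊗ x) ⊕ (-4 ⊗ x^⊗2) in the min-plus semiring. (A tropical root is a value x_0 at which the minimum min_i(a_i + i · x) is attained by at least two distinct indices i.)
Roots: {-4, 6}

Each tropical root is a break point of the lower envelope of the lines y = a_i + i · x (there are 3 lines, with slopes 0, 1, ..., 2). Only the lines that attain the minimum somewhere contribute to roots; other lines are dominated. Here the surviving (envelope) indices are i = 2, i = 1, i = 0.
Intersections between consecutive envelope lines give the roots: for adjacent envelope indices i < j the intersection is x = (a_i − a_j) / (j − i). Reading off the sorted break points: {-4, 6}.
Verification: at each break x_0, at least two indices attain the minimum of min_i(a_i + i · x_0).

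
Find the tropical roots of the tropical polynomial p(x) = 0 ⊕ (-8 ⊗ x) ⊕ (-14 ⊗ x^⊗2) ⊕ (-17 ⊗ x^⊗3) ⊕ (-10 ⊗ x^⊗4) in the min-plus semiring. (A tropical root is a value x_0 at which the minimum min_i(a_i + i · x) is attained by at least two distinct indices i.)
Roots: {-7, 3, 6, 8}

Each tropical root is a break point of the lower envelope of the lines y = a_i + i · x (there are 5 lines, with slopes 0, 1, ..., 4). Only the lines that attain the minimum somewhere contribute to roots; other lines are dominated. Here the surviving (envelope) indices are i = 4, i = 3, i = 2, i = 1, i = 0.
Intersections between consecutive envelope lines give the roots: for adjacent envelope indices i < j the intersection is x = (a_i − a_j) / (j − i). Reading off the sorted break points: {-7, 3, 6, 8}.
Verification: at each break x_0, at least two indices attain the minimum of min_i(a_i + i · x_0).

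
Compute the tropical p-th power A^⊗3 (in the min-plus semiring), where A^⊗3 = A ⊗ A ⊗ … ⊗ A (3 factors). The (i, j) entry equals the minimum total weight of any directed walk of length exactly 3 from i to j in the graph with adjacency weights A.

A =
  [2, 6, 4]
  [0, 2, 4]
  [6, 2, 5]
A^⊗3 =
  [6, 8, 8]
  [4, 6, 6]
  [4, 6, 6]

Each entry (A^⊗3)_ij equals the minimum over all length-3 walks i = v_0 → v_1 → … → v_3 = j of Σ_t A[v_t][v_{t+1}]. For example, for (i, j) = (0, 2) we minimise over 9 possible intermediate vertex sequences; the minimum is 8, attained along the walk 0 → 0 → 0 → 2.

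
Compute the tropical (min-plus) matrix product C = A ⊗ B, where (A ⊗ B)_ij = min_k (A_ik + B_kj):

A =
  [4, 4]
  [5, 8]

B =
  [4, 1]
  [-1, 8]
A ⊗ B =
  [3, 5]
  [7, 6]

Apply the min-plus product entry-by-entry:
  C[0][0] = min over k of (A[0][0] + B[0][0] = 4 + 4 = 8, A[0][1] + B[1][0] = 4 + -1 = 3) = 3 (attained at k = 1)
  C[0][1] = min over k of (A[0][0] + B[0][1] = 4 + 1 = 5, A[0][1] + B[1][1] = 4 + 8 = 12) = 5 (attained at k = 0)
  C[1][0] = min over k of (A[1][0] + B[0][0] = 5 + 4 = 9, A[1][1] + B[1][0] = 8 + -1 = 7) = 7 (attained at k = 1)
  C[1][1] = min over k of (A[1][0] + B[0][1] = 5 + 1 = 6, A[1][1] + B[1][1] = 8 + 8 = 16) = 6 (attained at k = 0)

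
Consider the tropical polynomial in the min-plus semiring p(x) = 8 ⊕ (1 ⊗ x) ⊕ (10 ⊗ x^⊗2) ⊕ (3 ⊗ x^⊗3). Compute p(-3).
p(-3) = -6

A tropical monomial a ⊗ x^⊗i evaluates to a + i · x. Evaluating each term at x = -3:
  Term 0 contributes 8 + 0 · -3 = 8
  Term 1 contributes 1 + 1 · -3 = -2
  Term 2 contributes 10 + 2 · -3 = 4
  Term 3 contributes 3 + 3 · -3 = -6
p(-3) = ⊕ of these = min[8, -2, 4, -6] = -6.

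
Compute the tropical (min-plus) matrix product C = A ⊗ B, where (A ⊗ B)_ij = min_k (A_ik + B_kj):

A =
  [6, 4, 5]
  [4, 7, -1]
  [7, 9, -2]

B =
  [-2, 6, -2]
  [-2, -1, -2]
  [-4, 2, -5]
A ⊗ B =
  [1, 3, 0]
  [-5, 1, -6]
  [-6, 0, -7]

Apply the min-plus product entry-by-entry:
  C[0][0] = min over k of (A[0][0] + B[0][0] = 6 + -2 = 4, A[0][1] + B[1][0] = 4 + -2 = 2, A[0][2] + B[2][0] = 5 + -4 = 1) = 1 (attained at k = 2)
  C[0][1] = min over k of (A[0][0] + B[0][1] = 6 + 6 = 12, A[0][1] + B[1][1] = 4 + -1 = 3, A[0][2] + B[2][1] = 5 + 2 = 7) = 3 (attained at k = 1)
  C[0][2] = min over k of (A[0][0] + B[0][2] = 6 + -2 = 4, A[0][1] + B[1][2] = 4 + -2 = 2, A[0][2] + B[2][2] = 5 + -5 = 0) = 0 (attained at k = 2)
  C[1][0] = min over k of (A[1][0] + B[0][0] = 4 + -2 = 2, A[1][1] + B[1][0] = 7 + -2 = 5, A[1][2] + B[2][0] = -1 + -4 = -5) = -5 (attained at k = 2)
  C[1][1] = min over k of (A[1][0] + B[0][1] = 4 + 6 = 10, A[1][1] + B[1][1] = 7 + -1 = 6, A[1][2] + B[2][1] = -1 + 2 = 1) = 1 (attained at k = 2)
  C[1][2] = min over k of (A[1][0] + B[0][2] = 4 + -2 = 2, A[1][1] + B[1][2] = 7 + -2 = 5, A[1][2] + B[2][2] = -1 + -5 = -6) = -6 (attained at k = 2)
  C[2][0] = min over k of (A[2][0] + B[0][0] = 7 + -2 = 5, A[2][1] + B[1][0] = 9 + -2 = 7, A[2][2] + B[2][0] = -2 + -4 = -6) = -6 (attained at k = 2)
  C[2][1] = min over k of (A[2][0] + B[0][1] = 7 + 6 = 13, A[2][1] + B[1][1] = 9 + -1 = 8, A[2][2] + B[2][1] = -2 + 2 = 0) = 0 (attained at k = 2)
  C[2][2] = min over k of (A[2][0] + B[0][2] = 7 + -2 = 5, A[2][1] + B[1][2] = 9 + -2 = 7, A[2][2] + B[2][2] = -2 + -5 = -7) = -7 (attained at k = 2)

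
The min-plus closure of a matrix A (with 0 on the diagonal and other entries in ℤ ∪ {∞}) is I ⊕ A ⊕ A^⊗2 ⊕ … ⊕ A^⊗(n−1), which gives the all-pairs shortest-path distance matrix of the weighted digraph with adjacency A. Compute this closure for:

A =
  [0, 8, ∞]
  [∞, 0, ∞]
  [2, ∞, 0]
Closure =
  [0, 8, ∞]
  [∞, 0, ∞]
  [2, 10, 0]

This is the Floyd-Warshall all-pairs shortest-path computation. For each intermediate vertex k = 0, 1, …, 2, update dist[i][j] ← min(dist[i][j], dist[i][k] + dist[k][j]). The final matrix gives, for each (i, j), the minimum total weight of any directed path from i to j (possibly empty when i = j).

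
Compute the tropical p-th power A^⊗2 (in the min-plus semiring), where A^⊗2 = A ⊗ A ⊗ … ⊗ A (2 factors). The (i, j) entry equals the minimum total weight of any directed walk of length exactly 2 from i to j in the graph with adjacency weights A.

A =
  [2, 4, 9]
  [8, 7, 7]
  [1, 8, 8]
A^⊗2 =
  [4, 6, 11]
  [8, 12, 14]
  [3, 5, 10]

Each entry (A^⊗2)_ij equals the minimum over all length-2 walks i = v_0 → v_1 → … → v_2 = j of Σ_t A[v_t][v_{t+1}]. For example, for (i, j) = (0, 2) we minimise over 3 possible intermediate vertex sequences; the minimum is 11, attained along the walk 0 → 0 → 2.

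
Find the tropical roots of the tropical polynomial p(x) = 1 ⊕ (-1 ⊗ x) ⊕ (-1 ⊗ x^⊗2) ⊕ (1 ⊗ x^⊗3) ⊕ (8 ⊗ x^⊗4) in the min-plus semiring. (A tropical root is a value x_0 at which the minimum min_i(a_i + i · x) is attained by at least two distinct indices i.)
Roots: {-7, -2, 0, 2}

Each tropical root is a break point of the lower envelope of the lines y = a_i + i · x (there are 5 lines, with slopes 0, 1, ..., 4). Only the lines that attain the minimum somewhere contribute to roots; other lines are dominated. Here the surviving (envelope) indices are i = 4, i = 3, i = 2, i = 1, i = 0.
Intersections between consecutive envelope lines give the roots: for adjacent envelope indices i < j the intersection is x = (a_i − a_j) / (j − i). Reading off the sorted break points: {-7, -2, 0, 2}.
Verification: at each break x_0, at least two indices attain the minimum of min_i(a_i + i · x_0).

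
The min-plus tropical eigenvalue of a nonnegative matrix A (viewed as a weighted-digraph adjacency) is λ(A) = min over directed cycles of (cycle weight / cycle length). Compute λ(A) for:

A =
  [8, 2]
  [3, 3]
λ(A) = 5/2

Enumerate directed cycles and compute their means (weight / length). Sample:
  cycle 0 → 0: weight = 8, length = 1, mean = 8/1 ≈ 8.000
  cycle 1 → 1: weight = 3, length = 1, mean = 3/1 ≈ 3.000
  cycle 0 → 1 → 0: weight = 5, length = 2, mean = 5/2 ≈ 2.500
  cycle 1 → 0 → 1: weight = 5, length = 2, mean = 5/2 ≈ 2.500
Minimum mean = 2.500, attained e.g. along the cycle 0 → 1 → 0 with weight 5 and length 2. So λ(A) = 5/2 = 5/2.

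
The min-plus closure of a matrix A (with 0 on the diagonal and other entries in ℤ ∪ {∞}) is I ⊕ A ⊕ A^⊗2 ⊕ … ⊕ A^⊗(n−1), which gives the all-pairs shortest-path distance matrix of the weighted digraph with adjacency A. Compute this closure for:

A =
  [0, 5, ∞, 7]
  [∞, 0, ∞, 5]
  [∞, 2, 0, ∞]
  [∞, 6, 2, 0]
Closure =
  [0, 5, 9, 7]
  [∞, 0, 7, 5]
  [∞, 2, 0, 7]
  [∞, 4, 2, 0]

This is the Floyd-Warshall all-pairs shortest-path computation. For each intermediate vertex k = 0, 1, …, 3, update dist[i][j] ← min(dist[i][j], dist[i][k] + dist[k][j]). The final matrix gives, for each (i, j), the minimum total weight of any directed path from i to j (possibly empty when i = j).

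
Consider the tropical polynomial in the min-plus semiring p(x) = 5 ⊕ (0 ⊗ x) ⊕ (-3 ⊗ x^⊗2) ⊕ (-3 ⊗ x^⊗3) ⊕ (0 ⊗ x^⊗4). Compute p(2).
p(2) = 1

A tropical monomial a ⊗ x^⊗i evaluates to a + i · x. Evaluating each term at x = 2:
  Term 0 contributes 5 + 0 · 2 = 5
  Term 1 contributes 0 + 1 · 2 = 2
  Term 2 contributes -3 + 2 · 2 = 1
  Term 3 contributes -3 + 3 · 2 = 3
  Term 4 contributes 0 + 4 · 2 = 8
p(2) = ⊕ of these = min[5, 2, 1, 3, 8] = 1.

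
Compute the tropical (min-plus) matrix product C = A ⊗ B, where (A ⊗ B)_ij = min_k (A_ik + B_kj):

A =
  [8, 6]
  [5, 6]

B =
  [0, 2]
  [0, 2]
A ⊗ B =
  [6, 8]
  [5, 7]

Apply the min-plus product entry-by-entry:
  C[0][0] = min over k of (A[0][0] + B[0][0] = 8 + 0 = 8, A[0][1] + B[1][0] = 6 + 0 = 6) = 6 (attained at k = 1)
  C[0][1] = min over k of (A[0][0] + B[0][1] = 8 + 2 = 10, A[0][1] + B[1][1] = 6 + 2 = 8) = 8 (attained at k = 1)
  C[1][0] = min over k of (A[1][0] + B[0][0] = 5 + 0 = 5, A[1][1] + B[1][0] = 6 + 0 = 6) = 5 (attained at k = 0)
  C[1][1] = min over k of (A[1][0] + B[0][1] = 5 + 2 = 7, A[1][1] + B[1][1] = 6 + 2 = 8) = 7 (attained at k = 0)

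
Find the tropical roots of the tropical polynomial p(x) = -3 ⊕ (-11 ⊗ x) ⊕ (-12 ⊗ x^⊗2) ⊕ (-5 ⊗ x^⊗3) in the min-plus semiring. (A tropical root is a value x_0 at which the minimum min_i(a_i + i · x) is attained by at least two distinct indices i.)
Roots: {-7, 1, 8}

Each tropical root is a break point of the lower envelope of the lines y = a_i + i · x (there are 4 lines, with slopes 0, 1, ..., 3). Only the lines that attain the minimum somewhere contribute to roots; other lines are dominated. Here the surviving (envelope) indices are i = 3, i = 2, i = 1, i = 0.
Intersections between consecutive envelope lines give the roots: for adjacent envelope indices i < j the intersection is x = (a_i − a_j) / (j − i). Reading off the sorted break points: {-7, 1, 8}.
Verification: at each break x_0, at least two indices attain the minimum of min_i(a_i + i · x_0).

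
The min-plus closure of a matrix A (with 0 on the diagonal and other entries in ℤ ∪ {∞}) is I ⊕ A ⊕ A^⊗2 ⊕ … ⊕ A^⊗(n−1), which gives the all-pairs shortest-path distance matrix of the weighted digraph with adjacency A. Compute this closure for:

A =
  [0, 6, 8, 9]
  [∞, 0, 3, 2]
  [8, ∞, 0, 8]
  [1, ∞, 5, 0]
Closure =
  [0, 6, 8, 8]
  [3, 0, 3, 2]
  [8, 14, 0, 8]
  [1, 7, 5, 0]

This is the Floyd-Warshall all-pairs shortest-path computation. For each intermediate vertex k = 0, 1, …, 3, update dist[i][j] ← min(dist[i][j], dist[i][k] + dist[k][j]). The final matrix gives, for each (i, j), the minimum total weight of any directed path from i to j (possibly empty when i = j).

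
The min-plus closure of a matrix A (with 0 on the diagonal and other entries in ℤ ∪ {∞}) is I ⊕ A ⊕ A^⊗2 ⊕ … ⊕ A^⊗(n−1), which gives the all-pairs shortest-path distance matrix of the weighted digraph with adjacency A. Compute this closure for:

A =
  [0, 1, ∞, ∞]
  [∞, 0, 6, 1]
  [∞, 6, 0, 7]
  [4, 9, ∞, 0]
Closure =
  [0, 1, 7, 2]
  [5, 0, 6, 1]
  [11, 6, 0, 7]
  [4, 5, 11, 0]

This is the Floyd-Warshall all-pairs shortest-path computation. For each intermediate vertex k = 0, 1, …, 3, update dist[i][j] ← min(dist[i][j], dist[i][k] + dist[k][j]). The final matrix gives, for each (i, j), the minimum total weight of any directed path from i to j (possibly empty when i = j).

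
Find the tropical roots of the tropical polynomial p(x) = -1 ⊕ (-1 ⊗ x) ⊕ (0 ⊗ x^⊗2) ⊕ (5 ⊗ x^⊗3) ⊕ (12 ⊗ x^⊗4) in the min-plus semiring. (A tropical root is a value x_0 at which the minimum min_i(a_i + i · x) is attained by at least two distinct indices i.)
Roots: {-7, -5, -1, 0}

Each tropical root is a break point of the lower envelope of the lines y = a_i + i · x (there are 5 lines, with slopes 0, 1, ..., 4). Only the lines that attain the minimum somewhere contribute to roots; other lines are dominated. Here the surviving (envelope) indices are i = 4, i = 3, i = 2, i = 1, i = 0.
Intersections between consecutive envelope lines give the roots: for adjacent envelope indices i < j the intersection is x = (a_i − a_j) / (j − i). Reading off the sorted break points: {-7, -5, -1, 0}.
Verification: at each break x_0, at least two indices attain the minimum of min_i(a_i + i · x_0).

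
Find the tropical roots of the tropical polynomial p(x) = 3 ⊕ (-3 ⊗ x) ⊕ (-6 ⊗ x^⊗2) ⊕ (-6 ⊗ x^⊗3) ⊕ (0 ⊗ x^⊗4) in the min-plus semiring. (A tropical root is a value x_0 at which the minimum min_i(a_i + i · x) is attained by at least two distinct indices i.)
Roots: {-6, 0, 3, 6}

Each tropical root is a break point of the lower envelope of the lines y = a_i + i · x (there are 5 lines, with slopes 0, 1, ..., 4). Only the lines that attain the minimum somewhere contribute to roots; other lines are dominated. Here the surviving (envelope) indices are i = 4, i = 3, i = 2, i = 1, i = 0.
Intersections between consecutive envelope lines give the roots: for adjacent envelope indices i < j the intersection is x = (a_i − a_j) / (j − i). Reading off the sorted break points: {-6, 0, 3, 6}.
Verification: at each break x_0, at least two indices attain the minimum of min_i(a_i + i · x_0).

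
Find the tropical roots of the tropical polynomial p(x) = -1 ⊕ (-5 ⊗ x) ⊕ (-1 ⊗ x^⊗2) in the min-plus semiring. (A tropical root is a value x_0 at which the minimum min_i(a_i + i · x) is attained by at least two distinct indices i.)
Roots: {-4, 4}

Each tropical root is a break point of the lower envelope of the lines y = a_i + i · x (there are 3 lines, with slopes 0, 1, ..., 2). Only the lines that attain the minimum somewhere contribute to roots; other lines are dominated. Here the surviving (envelope) indices are i = 2, i = 1, i = 0.
Intersections between consecutive envelope lines give the roots: for adjacent envelope indices i < j the intersection is x = (a_i − a_j) / (j − i). Reading off the sorted break points: {-4, 4}.
Verification: at each break x_0, at least two indices attain the minimum of min_i(a_i + i · x_0).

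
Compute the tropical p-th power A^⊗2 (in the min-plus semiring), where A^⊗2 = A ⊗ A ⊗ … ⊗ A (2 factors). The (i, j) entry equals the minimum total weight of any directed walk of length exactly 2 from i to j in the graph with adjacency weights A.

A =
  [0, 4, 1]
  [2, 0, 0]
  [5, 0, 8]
A^⊗2 =
  [0, 1, 1]
  [2, 0, 0]
  [2, 0, 0]

Each entry (A^⊗2)_ij equals the minimum over all length-2 walks i = v_0 → v_1 → … → v_2 = j of Σ_t A[v_t][v_{t+1}]. For example, for (i, j) = (0, 2) we minimise over 3 possible intermediate vertex sequences; the minimum is 1, attained along the walk 0 → 0 → 2.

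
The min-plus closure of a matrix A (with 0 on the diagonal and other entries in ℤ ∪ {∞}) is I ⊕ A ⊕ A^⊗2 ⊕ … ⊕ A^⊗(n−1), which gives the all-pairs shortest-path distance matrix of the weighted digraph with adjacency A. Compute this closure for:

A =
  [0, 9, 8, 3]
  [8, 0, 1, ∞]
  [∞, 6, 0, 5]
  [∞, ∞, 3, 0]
Closure =
  [0, 9, 6, 3]
  [8, 0, 1, 6]
  [14, 6, 0, 5]
  [17, 9, 3, 0]

This is the Floyd-Warshall all-pairs shortest-path computation. For each intermediate vertex k = 0, 1, …, 3, update dist[i][j] ← min(dist[i][j], dist[i][k] + dist[k][j]). The final matrix gives, for each (i, j), the minimum total weight of any directed path from i to j (possibly empty when i = j).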